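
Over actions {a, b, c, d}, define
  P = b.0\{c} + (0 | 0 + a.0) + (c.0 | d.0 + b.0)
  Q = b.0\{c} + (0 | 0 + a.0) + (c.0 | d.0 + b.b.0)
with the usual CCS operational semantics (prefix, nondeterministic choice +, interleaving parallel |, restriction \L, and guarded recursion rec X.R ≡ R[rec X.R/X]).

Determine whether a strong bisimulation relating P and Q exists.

NO

LTS(P): 6 reachable states
  p0 = b.0\{c} + (0 | 0 + a.0) + (c.0 | d.0 + b.0) → ··a··> p1, ··b··> p1, ··b··> p2, ··c··> p3, ··d··> p4
  p1 = 0 → stopped
  p2 = 0\{c} → stopped
  p3 = 0 | d.0 → ··d··> p5
  p4 = c.0 | 0 → ··c··> p5
  p5 = 0 | 0 → stopped
LTS(Q): 7 reachable states
  q0 = b.0\{c} + (0 | 0 + a.0) + (c.0 | d.0 + b.b.0) → ··a··> q1, ··b··> q2, ··b··> q3, ··c··> q4, ··d··> q5
  q1 = 0 → stopped
  q2 = 0\{c} → stopped
  q3 = b.0 → ··b··> q1
  q4 = 0 | d.0 → ··d··> q6
  q5 = c.0 | 0 → ··c··> q6
  q6 = 0 | 0 → stopped
Bisimilarity quotient blocks:
  B0 = {p0}
  B1 = {p1, p2, p5, q1, q2, q6}
  B2 = {p3, q4}
  B3 = {p4, q5}
  B4 = {q0}
  B5 = {q3}
p0 ∈ B0, q0 ∈ B4 → different blocks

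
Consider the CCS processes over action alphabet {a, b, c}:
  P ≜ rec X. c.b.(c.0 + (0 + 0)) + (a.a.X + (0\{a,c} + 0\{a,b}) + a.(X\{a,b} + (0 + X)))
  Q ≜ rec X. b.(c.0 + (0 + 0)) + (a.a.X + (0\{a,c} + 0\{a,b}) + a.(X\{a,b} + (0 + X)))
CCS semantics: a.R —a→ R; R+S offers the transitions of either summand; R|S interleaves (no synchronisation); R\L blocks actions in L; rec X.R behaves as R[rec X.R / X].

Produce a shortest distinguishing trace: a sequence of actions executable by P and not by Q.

LTS(P): 7 reachable states
  m0 = rec X. c.b.(c.0 + (0 + 0)) + (a.a.X + (0\{a,c} + 0\{a,b}) + a.(X\{a,b} + (0 + X))) :: =a=> m1, =a=> m2, =c=> m3
  m1 = (rec X. c.b.(c.0 + (0 + 0)) + (a.a.X + (0\{a,c} + 0\{a,b}) + a.(X\{a,b} + (0 + X))))\{a,b} + (0 + (rec X. c.b.(c.0 + (0 + 0)) + (a.a.X + (0\{a,c} + 0\{a,b}) + a.(X\{a,b} + (0 + X))))) :: =a=> m1, =a=> m2, =c=> m3, =c=> m4
  m2 = a.(rec X. c.b.(c.0 + (0 + 0)) + (a.a.X + (0\{a,c} + 0\{a,b}) + a.(X\{a,b} + (0 + X)))) :: =a=> m0
  m3 = b.(c.0 + (0 + 0)) :: =b=> m5
  m4 = (b.(c.0 + (0 + 0)))\{a,b} :: deadlocked
  m5 = c.0 + (0 + 0) :: =c=> m6
  m6 = 0 :: deadlocked
LTS(Q): 5 reachable states
  n0 = rec X. b.(c.0 + (0 + 0)) + (a.a.X + (0\{a,c} + 0\{a,b}) + a.(X\{a,b} + (0 + X))) :: =a=> n1, =a=> n2, =b=> n3
  n1 = (rec X. b.(c.0 + (0 + 0)) + (a.a.X + (0\{a,c} + 0\{a,b}) + a.(X\{a,b} + (0 + X))))\{a,b} + (0 + (rec X. b.(c.0 + (0 + 0)) + (a.a.X + (0\{a,c} + 0\{a,b}) + a.(X\{a,b} + (0 + X))))) :: =a=> n1, =a=> n2, =b=> n3
  n2 = a.(rec X. b.(c.0 + (0 + 0)) + (a.a.X + (0\{a,c} + 0\{a,b}) + a.(X\{a,b} + (0 + X)))) :: =a=> n0
  n3 = c.0 + (0 + 0) :: =c=> n4
  n4 = 0 :: deadlocked
Executing c from P (initial set {m0}):
  [1] c ⇒ {m3}
  — P admits the full trace.
Executing c from Q (initial set {n0}):
  [1] c ⇒ ∅ (Q stuck)

c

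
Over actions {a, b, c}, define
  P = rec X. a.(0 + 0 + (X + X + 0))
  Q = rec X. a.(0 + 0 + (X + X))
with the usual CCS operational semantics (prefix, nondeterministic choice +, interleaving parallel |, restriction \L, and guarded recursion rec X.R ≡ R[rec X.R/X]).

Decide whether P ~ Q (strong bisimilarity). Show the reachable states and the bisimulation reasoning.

P's transition system — 2 states:
  p0 = rec X. a.(0 + 0 + (X + X + 0)) → ··a··> p1
  p1 = 0 + 0 + ((rec X. a.(0 + 0 + (X + X + 0))) + (rec X. a.(0 + 0 + (X + X + 0))) + 0) → ··a··> p1
Q's transition system — 2 states:
  q0 = rec X. a.(0 + 0 + (X + X)) → ··a··> q1
  q1 = 0 + 0 + ((rec X. a.(0 + 0 + (X + X))) + (rec X. a.(0 + 0 + (X + X)))) → ··a··> q1
Coarsest stable partition (strong bisimilarity classes):
  B0 = {p0, p1, q0, q1}
p0 ∈ B0, q0 ∈ B0 → same block

YES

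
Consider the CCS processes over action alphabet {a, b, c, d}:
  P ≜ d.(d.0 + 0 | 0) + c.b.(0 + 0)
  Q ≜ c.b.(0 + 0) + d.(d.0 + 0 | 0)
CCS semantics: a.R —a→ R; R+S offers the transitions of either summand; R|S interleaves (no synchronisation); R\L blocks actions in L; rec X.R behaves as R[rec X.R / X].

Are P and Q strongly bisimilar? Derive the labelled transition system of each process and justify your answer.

YES

Reachable graph of P (5 states):
  m0 = d.(d.0 + 0 | 0) + c.b.(0 + 0) has moves —c→ m1, —d→ m2
  m1 = b.(0 + 0) has moves —b→ m3
  m2 = d.0 + 0 | 0 has moves —d→ m4
  m3 = 0 + 0 has moves stopped
  m4 = 0 has moves stopped
Reachable graph of Q (5 states):
  n0 = c.b.(0 + 0) + d.(d.0 + 0 | 0) has moves —c→ n1, —d→ n2
  n1 = b.(0 + 0) has moves —b→ n3
  n2 = d.0 + 0 | 0 has moves —d→ n4
  n3 = 0 + 0 has moves stopped
  n4 = 0 has moves stopped
Bisimilarity quotient blocks:
  B0 = {m0, n0}
  B1 = {m2, n2}
  B2 = {m3, m4, n3, n4}
  B3 = {m1, n1}
m0 ∈ B0, n0 ∈ B0 → same block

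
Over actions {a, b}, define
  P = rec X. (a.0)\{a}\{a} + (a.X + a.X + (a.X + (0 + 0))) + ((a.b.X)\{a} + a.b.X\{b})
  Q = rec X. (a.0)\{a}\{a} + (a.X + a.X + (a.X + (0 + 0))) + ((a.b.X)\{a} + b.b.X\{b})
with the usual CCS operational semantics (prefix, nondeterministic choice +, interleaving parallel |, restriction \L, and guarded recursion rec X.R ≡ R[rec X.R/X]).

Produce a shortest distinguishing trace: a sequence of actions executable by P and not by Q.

Reachable graph of P (4 states):
  p0 = rec X. (a.0)\{a}\{a} + (a.X + a.X + (a.X + (0 + 0))) + ((a.b.X)\{a} + a.b.X\{b}) has moves ··a··> p0, ··a··> p1
  p1 = b.(rec X. (a.0)\{a}\{a} + (a.X + a.X + (a.X + (0 + 0))) + ((a.b.X)\{a} + a.b.X\{b}))\{b} has moves ··b··> p2
  p2 = (rec X. (a.0)\{a}\{a} + (a.X + a.X + (a.X + (0 + 0))) + ((a.b.X)\{a} + a.b.X\{b}))\{b} has moves ··a··> p2, ··a··> p3
  p3 = (b.(rec X. (a.0)\{a}\{a} + (a.X + a.X + (a.X + (0 + 0))) + ((a.b.X)\{a} + a.b.X\{b}))\{b})\{b} has moves ∅
Reachable graph of Q (3 states):
  q0 = rec X. (a.0)\{a}\{a} + (a.X + a.X + (a.X + (0 + 0))) + ((a.b.X)\{a} + b.b.X\{b}) has moves ··a··> q0, ··b··> q1
  q1 = b.(rec X. (a.0)\{a}\{a} + (a.X + a.X + (a.X + (0 + 0))) + ((a.b.X)\{a} + b.b.X\{b}))\{b} has moves ··b··> q2
  q2 = (rec X. (a.0)\{a}\{a} + (a.X + a.X + (a.X + (0 + 0))) + ((a.b.X)\{a} + b.b.X\{b}))\{b} has moves ··a··> q2
Run σ = ⟨aba⟩ on P: start {p0}
  after a @ step 1: {p0, p1}
  after b @ step 2: {p2}
  after a @ step 3: {p2, p3}
  P completes σ.
Run σ = ⟨aba⟩ on Q: start {q0}
  after a @ step 1: {q0}
  after b @ step 2: {q1}
  after a @ step 3: ∅ (Q stuck)

aba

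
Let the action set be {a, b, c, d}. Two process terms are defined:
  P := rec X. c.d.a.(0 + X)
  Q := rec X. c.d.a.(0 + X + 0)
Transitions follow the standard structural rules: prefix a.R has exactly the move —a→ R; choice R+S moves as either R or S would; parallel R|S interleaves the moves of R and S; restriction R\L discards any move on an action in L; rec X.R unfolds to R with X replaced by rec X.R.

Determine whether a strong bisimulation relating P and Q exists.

YES

LTS(P): 4 reachable states
  s0 = rec X. c.d.a.(0 + X) → —c→ s1
  s1 = d.a.(0 + (rec X. c.d.a.(0 + X))) → —d→ s2
  s2 = a.(0 + (rec X. c.d.a.(0 + X))) → —a→ s3
  s3 = 0 + (rec X. c.d.a.(0 + X)) → —c→ s1
LTS(Q): 4 reachable states
  t0 = rec X. c.d.a.(0 + X + 0) → —c→ t1
  t1 = d.a.(0 + (rec X. c.d.a.(0 + X + 0)) + 0) → —d→ t2
  t2 = a.(0 + (rec X. c.d.a.(0 + X + 0)) + 0) → —a→ t3
  t3 = 0 + (rec X. c.d.a.(0 + X + 0)) + 0 → —c→ t1
Bisimilarity quotient blocks:
  B0 = {s0, s3, t0, t3}
  B1 = {s1, t1}
  B2 = {s2, t2}
s0 ∈ B0, t0 ∈ B0 → same block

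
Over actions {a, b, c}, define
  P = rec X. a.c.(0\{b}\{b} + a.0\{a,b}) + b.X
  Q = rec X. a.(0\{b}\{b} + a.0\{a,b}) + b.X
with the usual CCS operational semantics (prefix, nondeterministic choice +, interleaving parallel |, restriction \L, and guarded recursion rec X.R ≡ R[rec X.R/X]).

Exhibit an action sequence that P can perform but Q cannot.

ac

LTS(P): 4 reachable states
  m0 = rec X. a.c.(0\{b}\{b} + a.0\{a,b}) + b.X ⊢ =a=> m1, =b=> m0
  m1 = c.(0\{b}\{b} + a.0\{a,b}) ⊢ =c=> m2
  m2 = 0\{b}\{b} + a.0\{a,b} ⊢ =a=> m3
  m3 = 0\{a,b} ⊢ stopped
LTS(Q): 3 reachable states
  n0 = rec X. a.(0\{b}\{b} + a.0\{a,b}) + b.X ⊢ =a=> n1, =b=> n0
  n1 = 0\{b}\{b} + a.0\{a,b} ⊢ =a=> n2
  n2 = 0\{a,b} ⊢ stopped
Executing ac from P (initial set {m0}):
  after a @ step 1: {m1}
  after c @ step 2: {m2}
  ✓ P
Executing ac from Q (initial set {n0}):
  after a @ step 1: {n1}
  after c @ step 2: ∅ (Q stuck)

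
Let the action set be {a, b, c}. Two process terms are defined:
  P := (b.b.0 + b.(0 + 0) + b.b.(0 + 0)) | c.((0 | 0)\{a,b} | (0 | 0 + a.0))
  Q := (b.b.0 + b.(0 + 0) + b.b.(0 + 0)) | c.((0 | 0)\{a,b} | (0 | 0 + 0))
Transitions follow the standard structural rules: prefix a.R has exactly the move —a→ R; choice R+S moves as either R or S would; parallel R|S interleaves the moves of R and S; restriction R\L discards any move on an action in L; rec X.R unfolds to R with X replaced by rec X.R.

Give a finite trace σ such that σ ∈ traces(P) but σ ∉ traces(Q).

ca

LTS(P): 15 reachable states
  m0 = (b.b.0 + b.(0 + 0) + b.b.(0 + 0)) | c.((0 | 0)\{a,b} | (0 | 0 + a.0)) → —b→ m1, —b→ m2, —b→ m3, —c→ m4
  m1 = (0 + 0) | c.((0 | 0)\{a,b} | (0 | 0 + a.0)) → —c→ m5
  m2 = b.(0 + 0) | c.((0 | 0)\{a,b} | (0 | 0 + a.0)) → —b→ m1, —c→ m6
  m3 = b.0 | c.((0 | 0)\{a,b} | (0 | 0 + a.0)) → —b→ m7, —c→ m8
  m4 = (b.b.0 + b.(0 + 0) + b.b.(0 + 0)) | ((0 | 0)\{a,b} | (0 | 0 + a.0)) → —a→ m9, —b→ m5, —b→ m6, —b→ m8
  m5 = (0 + 0) | ((0 | 0)\{a,b} | (0 | 0 + a.0)) → —a→ m10
  m6 = b.(0 + 0) | ((0 | 0)\{a,b} | (0 | 0 + a.0)) → —a→ m11, —b→ m5
  m7 = 0 | c.((0 | 0)\{a,b} | (0 | 0 + a.0)) → —c→ m12
  m8 = b.0 | ((0 | 0)\{a,b} | (0 | 0 + a.0)) → —a→ m13, —b→ m12
  m9 = (b.b.0 + b.(0 + 0) + b.b.(0 + 0)) | ((0 | 0)\{a,b} | 0) → —b→ m10, —b→ m11, —b→ m13
  m10 = (0 + 0) | ((0 | 0)\{a,b} | 0) → (no moves)
  m11 = b.(0 + 0) | ((0 | 0)\{a,b} | 0) → —b→ m10
  m12 = 0 | ((0 | 0)\{a,b} | (0 | 0 + a.0)) → —a→ m14
  m13 = b.0 | ((0 | 0)\{a,b} | 0) → —b→ m14
  m14 = 0 | ((0 | 0)\{a,b} | 0) → (no moves)
LTS(Q): 10 reachable states
  n0 = (b.b.0 + b.(0 + 0) + b.b.(0 + 0)) | c.((0 | 0)\{a,b} | (0 | 0 + 0)) → —b→ n1, —b→ n2, —b→ n3, —c→ n4
  n1 = (0 + 0) | c.((0 | 0)\{a,b} | (0 | 0 + 0)) → —c→ n5
  n2 = b.(0 + 0) | c.((0 | 0)\{a,b} | (0 | 0 + 0)) → —b→ n1, —c→ n6
  n3 = b.0 | c.((0 | 0)\{a,b} | (0 | 0 + 0)) → —b→ n7, —c→ n8
  n4 = (b.b.0 + b.(0 + 0) + b.b.(0 + 0)) | ((0 | 0)\{a,b} | (0 | 0 + 0)) → —b→ n5, —b→ n6, —b→ n8
  n5 = (0 + 0) | ((0 | 0)\{a,b} | (0 | 0 + 0)) → (no moves)
  n6 = b.(0 + 0) | ((0 | 0)\{a,b} | (0 | 0 + 0)) → —b→ n5
  n7 = 0 | c.((0 | 0)\{a,b} | (0 | 0 + 0)) → —c→ n9
  n8 = b.0 | ((0 | 0)\{a,b} | (0 | 0 + 0)) → —b→ n9
  n9 = 0 | ((0 | 0)\{a,b} | (0 | 0 + 0)) → (no moves)
Trace ⟨ca⟩ through P, begin at {m0}:
  after c @ step 1: {m4}
  after a @ step 2: {m9}
  P completes σ.
Trace ⟨ca⟩ through Q, begin at {n0}:
  after c @ step 1: {n4}
  after a @ step 2: ∅  — Q cannot continue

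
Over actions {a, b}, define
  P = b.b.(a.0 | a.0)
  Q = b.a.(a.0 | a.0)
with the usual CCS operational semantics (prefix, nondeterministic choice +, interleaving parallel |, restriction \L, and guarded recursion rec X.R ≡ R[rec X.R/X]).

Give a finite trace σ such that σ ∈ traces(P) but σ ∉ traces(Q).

bb

LTS(P): 6 reachable states
  s0 = b.b.(a.0 | a.0) → ··b··> s1
  s1 = b.(a.0 | a.0) → ··b··> s2
  s2 = a.0 | a.0 → ··a··> s3, ··a··> s4
  s3 = 0 | a.0 → ··a··> s5
  s4 = a.0 | 0 → ··a··> s5
  s5 = 0 | 0 → (no moves)
LTS(Q): 6 reachable states
  t0 = b.a.(a.0 | a.0) → ··b··> t1
  t1 = a.(a.0 | a.0) → ··a··> t2
  t2 = a.0 | a.0 → ··a··> t3, ··a··> t4
  t3 = 0 | a.0 → ··a··> t5
  t4 = a.0 | 0 → ··a··> t5
  t5 = 0 | 0 → (no moves)
Run σ = ⟨bb⟩ on P: start {s0}
  [1] b ⇒ {s1}
  [2] b ⇒ {s2}
  ✓ P
Run σ = ⟨bb⟩ on Q: start {t0}
  [1] b ⇒ {t1}
  [2] b ⇒ ∅ (Q stuck)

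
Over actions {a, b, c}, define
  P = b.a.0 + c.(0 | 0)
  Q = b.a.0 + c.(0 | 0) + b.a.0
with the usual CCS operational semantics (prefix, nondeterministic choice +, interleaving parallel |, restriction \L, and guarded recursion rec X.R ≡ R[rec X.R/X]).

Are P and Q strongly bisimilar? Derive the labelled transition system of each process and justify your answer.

bisimilar

P's transition system — 4 states:
  s0 = b.a.0 + c.(0 | 0) :: =b=> s1, =c=> s2
  s1 = a.0 :: =a=> s3
  s2 = 0 | 0 :: (no moves)
  s3 = 0 :: (no moves)
Q's transition system — 4 states:
  t0 = b.a.0 + c.(0 | 0) + b.a.0 :: =b=> t1, =c=> t2
  t1 = a.0 :: =a=> t3
  t2 = 0 | 0 :: (no moves)
  t3 = 0 :: (no moves)
Partition-refinement fixed point:
  B0 = {s0, t0}
  B1 = {s1, t1}
  B2 = {s2, s3, t2, t3}
s0 ∈ B0, t0 ∈ B0 → same block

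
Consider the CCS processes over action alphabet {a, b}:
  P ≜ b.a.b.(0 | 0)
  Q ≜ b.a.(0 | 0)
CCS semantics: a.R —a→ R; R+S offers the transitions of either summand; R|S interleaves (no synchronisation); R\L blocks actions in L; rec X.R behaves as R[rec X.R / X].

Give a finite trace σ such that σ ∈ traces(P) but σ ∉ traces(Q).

bab

Reachable graph of P (4 states):
  p0 = b.a.b.(0 | 0) | —b→ p1
  p1 = a.b.(0 | 0) | —a→ p2
  p2 = b.(0 | 0) | —b→ p3
  p3 = 0 | 0 | stopped
Reachable graph of Q (3 states):
  q0 = b.a.(0 | 0) | —b→ q1
  q1 = a.(0 | 0) | —a→ q2
  q2 = 0 | 0 | stopped
Executing bab from P (initial set {p0}):
  after b @ step 1: {p1}
  after a @ step 2: {p2}
  after b @ step 3: {p3}
  ✓ P
Executing bab from Q (initial set {q0}):
  after b @ step 1: {q1}
  after a @ step 2: {q2}
  after b @ step 3: no successor for Q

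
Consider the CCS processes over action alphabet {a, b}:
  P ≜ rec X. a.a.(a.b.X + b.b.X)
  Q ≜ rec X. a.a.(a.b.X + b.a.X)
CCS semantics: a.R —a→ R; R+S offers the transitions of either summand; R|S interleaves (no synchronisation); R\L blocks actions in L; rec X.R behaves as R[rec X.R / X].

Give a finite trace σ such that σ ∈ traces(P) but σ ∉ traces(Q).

LTS(P): 4 reachable states
  p0 = rec X. a.a.(a.b.X + b.b.X) :: --a--▸ p1
  p1 = a.(a.b.(rec X. a.a.(a.b.X + b.b.X)) + b.b.(rec X. a.a.(a.b.X + b.b.X))) :: --a--▸ p2
  p2 = a.b.(rec X. a.a.(a.b.X + b.b.X)) + b.b.(rec X. a.a.(a.b.X + b.b.X)) :: --a--▸ p3, --b--▸ p3
  p3 = b.(rec X. a.a.(a.b.X + b.b.X)) :: --b--▸ p0
LTS(Q): 5 reachable states
  q0 = rec X. a.a.(a.b.X + b.a.X) :: --a--▸ q1
  q1 = a.(a.b.(rec X. a.a.(a.b.X + b.a.X)) + b.a.(rec X. a.a.(a.b.X + b.a.X))) :: --a--▸ q2
  q2 = a.b.(rec X. a.a.(a.b.X + b.a.X)) + b.a.(rec X. a.a.(a.b.X + b.a.X)) :: --a--▸ q3, --b--▸ q4
  q3 = b.(rec X. a.a.(a.b.X + b.a.X)) :: --b--▸ q0
  q4 = a.(rec X. a.a.(a.b.X + b.a.X)) :: --a--▸ q0
Executing aabb from P (initial set {p0}):
  [1] a ⇒ {p1}
  [2] a ⇒ {p2}
  [3] b ⇒ {p3}
  [4] b ⇒ {p0}
  P completes σ.
Executing aabb from Q (initial set {q0}):
  [1] a ⇒ {q1}
  [2] a ⇒ {q2}
  [3] b ⇒ {q4}
  [4] b ⇒ ∅  — Q cannot continue

aabb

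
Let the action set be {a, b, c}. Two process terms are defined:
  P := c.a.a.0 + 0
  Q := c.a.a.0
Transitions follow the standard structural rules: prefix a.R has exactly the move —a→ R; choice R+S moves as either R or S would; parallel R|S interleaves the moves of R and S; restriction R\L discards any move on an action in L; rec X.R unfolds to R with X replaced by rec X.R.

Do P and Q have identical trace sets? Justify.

Reachable graph of P (4 states):
  p0 = c.a.a.0 + 0 has moves -c-> p1
  p1 = a.a.0 has moves -a-> p2
  p2 = a.0 has moves -a-> p3
  p3 = 0 has moves deadlocked
Reachable graph of Q (4 states):
  q0 = c.a.a.0 has moves -c-> q1
  q1 = a.a.0 has moves -a-> q2
  q2 = a.0 has moves -a-> q3
  q3 = 0 has moves deadlocked
Partition-refinement fixed point:
  B0 = {p0, q0}
  B1 = {p1, q1}
  B2 = {p2, q2}
  B3 = {p3, q3}
p0 ∈ B0, q0 ∈ B0 → same block
Bisimilar ⇒ trace-equivalent.

trace-equivalent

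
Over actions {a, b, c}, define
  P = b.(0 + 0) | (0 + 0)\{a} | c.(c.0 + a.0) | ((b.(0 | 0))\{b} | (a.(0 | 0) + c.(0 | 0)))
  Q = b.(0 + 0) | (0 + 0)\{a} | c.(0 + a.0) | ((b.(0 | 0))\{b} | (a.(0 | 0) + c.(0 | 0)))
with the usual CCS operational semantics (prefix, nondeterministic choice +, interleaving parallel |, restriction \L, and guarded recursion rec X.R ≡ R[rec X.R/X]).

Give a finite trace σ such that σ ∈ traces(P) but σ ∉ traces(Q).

acc

Reachable graph of P (12 states):
  m0 = b.(0 + 0) | (0 + 0)\{a} | c.(c.0 + a.0) | ((b.(0 | 0))\{b} | (a.(0 | 0) + c.(0 | 0))) ⊢ ··a··> m1, ··b··> m2, ··c··> m1, ··c··> m3
  m1 = b.(0 + 0) | (0 + 0)\{a} | c.(c.0 + a.0) | ((b.(0 | 0))\{b} | (0 | 0)) ⊢ ··b··> m4, ··c··> m5
  m2 = (0 + 0) | (0 + 0)\{a} | c.(c.0 + a.0) | ((b.(0 | 0))\{b} | (a.(0 | 0) + c.(0 | 0))) ⊢ ··a··> m4, ··c··> m4, ··c··> m6
  m3 = b.(0 + 0) | (0 + 0)\{a} | (c.0 + a.0) | ((b.(0 | 0))\{b} | (a.(0 | 0) + c.(0 | 0))) ⊢ ··a··> m5, ··a··> m7, ··b··> m6, ··c··> m5, ··c··> m7
  m4 = (0 + 0) | (0 + 0)\{a} | c.(c.0 + a.0) | ((b.(0 | 0))\{b} | (0 | 0)) ⊢ ··c··> m8
  m5 = b.(0 + 0) | (0 + 0)\{a} | (c.0 + a.0) | ((b.(0 | 0))\{b} | (0 | 0)) ⊢ ··a··> m9, ··b··> m8, ··c··> m9
  m6 = (0 + 0) | (0 + 0)\{a} | (c.0 + a.0) | ((b.(0 | 0))\{b} | (a.(0 | 0) + c.(0 | 0))) ⊢ ··a··> m10, ··a··> m8, ··c··> m10, ··c··> m8
  m7 = b.(0 + 0) | (0 + 0)\{a} | 0 | ((b.(0 | 0))\{b} | (a.(0 | 0) + c.(0 | 0))) ⊢ ··a··> m9, ··b··> m10, ··c··> m9
  m8 = (0 + 0) | (0 + 0)\{a} | (c.0 + a.0) | ((b.(0 | 0))\{b} | (0 | 0)) ⊢ ··a··> m11, ··c··> m11
  m9 = b.(0 + 0) | (0 + 0)\{a} | 0 | ((b.(0 | 0))\{b} | (0 | 0)) ⊢ ··b··> m11
  m10 = (0 + 0) | (0 + 0)\{a} | 0 | ((b.(0 | 0))\{b} | (a.(0 | 0) + c.(0 | 0))) ⊢ ··a··> m11, ··c··> m11
  m11 = (0 + 0) | (0 + 0)\{a} | 0 | ((b.(0 | 0))\{b} | (0 | 0)) ⊢ stopped
Reachable graph of Q (12 states):
  n0 = b.(0 + 0) | (0 + 0)\{a} | c.(0 + a.0) | ((b.(0 | 0))\{b} | (a.(0 | 0) + c.(0 | 0))) ⊢ ··a··> n1, ··b··> n2, ··c··> n1, ··c··> n3
  n1 = b.(0 + 0) | (0 + 0)\{a} | c.(0 + a.0) | ((b.(0 | 0))\{b} | (0 | 0)) ⊢ ··b··> n4, ··c··> n5
  n2 = (0 + 0) | (0 + 0)\{a} | c.(0 + a.0) | ((b.(0 | 0))\{b} | (a.(0 | 0) + c.(0 | 0))) ⊢ ··a··> n4, ··c··> n4, ··c··> n6
  n3 = b.(0 + 0) | (0 + 0)\{a} | (0 + a.0) | ((b.(0 | 0))\{b} | (a.(0 | 0) + c.(0 | 0))) ⊢ ··a··> n5, ··a··> n7, ··b··> n6, ··c··> n5
  n4 = (0 + 0) | (0 + 0)\{a} | c.(0 + a.0) | ((b.(0 | 0))\{b} | (0 | 0)) ⊢ ··c··> n8
  n5 = b.(0 + 0) | (0 + 0)\{a} | (0 + a.0) | ((b.(0 | 0))\{b} | (0 | 0)) ⊢ ··a··> n9, ··b··> n8
  n6 = (0 + 0) | (0 + 0)\{a} | (0 + a.0) | ((b.(0 | 0))\{b} | (a.(0 | 0) + c.(0 | 0))) ⊢ ··a··> n10, ··a··> n8, ··c··> n8
  n7 = b.(0 + 0) | (0 + 0)\{a} | 0 | ((b.(0 | 0))\{b} | (a.(0 | 0) + c.(0 | 0))) ⊢ ··a··> n9, ··b··> n10, ··c··> n9
  n8 = (0 + 0) | (0 + 0)\{a} | (0 + a.0) | ((b.(0 | 0))\{b} | (0 | 0)) ⊢ ··a··> n11
  n9 = b.(0 + 0) | (0 + 0)\{a} | 0 | ((b.(0 | 0))\{b} | (0 | 0)) ⊢ ··b··> n11
  n10 = (0 + 0) | (0 + 0)\{a} | 0 | ((b.(0 | 0))\{b} | (a.(0 | 0) + c.(0 | 0))) ⊢ ··a··> n11, ··c··> n11
  n11 = (0 + 0) | (0 + 0)\{a} | 0 | ((b.(0 | 0))\{b} | (0 | 0)) ⊢ stopped
Run σ = ⟨acc⟩ on P: start {m0}
  [1] a ⇒ {m1}
  [2] c ⇒ {m5}
  [3] c ⇒ {m9}
  P completes σ.
Run σ = ⟨acc⟩ on Q: start {n0}
  [1] a ⇒ {n1}
  [2] c ⇒ {n5}
  [3] c ⇒ no successor for Q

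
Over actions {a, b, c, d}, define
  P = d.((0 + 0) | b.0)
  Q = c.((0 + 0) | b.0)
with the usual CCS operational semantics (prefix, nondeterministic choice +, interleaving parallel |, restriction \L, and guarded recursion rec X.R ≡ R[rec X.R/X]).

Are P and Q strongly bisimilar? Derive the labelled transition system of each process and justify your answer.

NO

P's transition system — 3 states:
  p0 = d.((0 + 0) | b.0) :: ··d··> p1
  p1 = (0 + 0) | b.0 :: ··b··> p2
  p2 = (0 + 0) | 0 :: stopped
Q's transition system — 3 states:
  q0 = c.((0 + 0) | b.0) :: ··c··> q1
  q1 = (0 + 0) | b.0 :: ··b··> q2
  q2 = (0 + 0) | 0 :: stopped
Bisimilarity quotient blocks:
  B0 = {p0}
  B1 = {p1, q1}
  B2 = {p2, q2}
  B3 = {q0}
p0 ∈ B0, q0 ∈ B3 → different blocks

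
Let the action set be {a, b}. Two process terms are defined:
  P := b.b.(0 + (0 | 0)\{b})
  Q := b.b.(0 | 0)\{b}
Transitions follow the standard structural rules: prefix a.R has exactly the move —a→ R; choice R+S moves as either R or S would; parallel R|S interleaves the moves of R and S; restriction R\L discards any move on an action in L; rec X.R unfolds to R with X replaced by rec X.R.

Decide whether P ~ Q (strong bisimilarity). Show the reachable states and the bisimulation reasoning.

Reachable graph of P (3 states):
  u0 = b.b.(0 + (0 | 0)\{b}) ⊢ —b→ u1
  u1 = b.(0 + (0 | 0)\{b}) ⊢ —b→ u2
  u2 = 0 + (0 | 0)\{b} ⊢ stopped
Reachable graph of Q (3 states):
  v0 = b.b.(0 | 0)\{b} ⊢ —b→ v1
  v1 = b.(0 | 0)\{b} ⊢ —b→ v2
  v2 = (0 | 0)\{b} ⊢ stopped
Bisimilarity quotient blocks:
  B0 = {u0, v0}
  B1 = {u1, v1}
  B2 = {u2, v2}
u0 ∈ B0, v0 ∈ B0 → same block

P ~ Q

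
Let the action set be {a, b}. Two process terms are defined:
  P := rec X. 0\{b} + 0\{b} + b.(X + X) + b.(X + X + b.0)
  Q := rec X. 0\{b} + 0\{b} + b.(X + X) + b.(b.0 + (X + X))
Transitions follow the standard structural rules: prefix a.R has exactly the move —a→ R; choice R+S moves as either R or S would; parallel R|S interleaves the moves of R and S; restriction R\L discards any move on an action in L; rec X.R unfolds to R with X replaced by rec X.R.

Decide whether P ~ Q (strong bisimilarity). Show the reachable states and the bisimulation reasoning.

Reachable graph of P (4 states):
  u0 = rec X. 0\{b} + 0\{b} + b.(X + X) + b.(X + X + b.0) → --b--▸ u1, --b--▸ u2
  u1 = (rec X. 0\{b} + 0\{b} + b.(X + X) + b.(X + X + b.0)) + (rec X. 0\{b} + 0\{b} + b.(X + X) + b.(X + X + b.0)) → --b--▸ u1, --b--▸ u2
  u2 = (rec X. 0\{b} + 0\{b} + b.(X + X) + b.(X + X + b.0)) + (rec X. 0\{b} + 0\{b} + b.(X + X) + b.(X + X + b.0)) + b.0 → --b--▸ u1, --b--▸ u2, --b--▸ u3
  u3 = 0 → (no moves)
Reachable graph of Q (4 states):
  v0 = rec X. 0\{b} + 0\{b} + b.(X + X) + b.(b.0 + (X + X)) → --b--▸ v1, --b--▸ v2
  v1 = (rec X. 0\{b} + 0\{b} + b.(X + X) + b.(b.0 + (X + X))) + (rec X. 0\{b} + 0\{b} + b.(X + X) + b.(b.0 + (X + X))) → --b--▸ v1, --b--▸ v2
  v2 = b.0 + ((rec X. 0\{b} + 0\{b} + b.(X + X) + b.(b.0 + (X + X))) + (rec X. 0\{b} + 0\{b} + b.(X + X) + b.(b.0 + (X + X)))) → --b--▸ v1, --b--▸ v2, --b--▸ v3
  v3 = 0 → (no moves)
Partition-refinement fixed point:
  B0 = {u0, u1, v0, v1}
  B1 = {u2, v2}
  B2 = {u3, v3}
u0 ∈ B0, v0 ∈ B0 → same block

YES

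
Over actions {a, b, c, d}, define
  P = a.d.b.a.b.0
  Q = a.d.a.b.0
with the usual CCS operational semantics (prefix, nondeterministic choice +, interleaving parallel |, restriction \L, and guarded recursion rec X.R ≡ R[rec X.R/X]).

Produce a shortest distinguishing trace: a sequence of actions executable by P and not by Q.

adb

P's transition system — 6 states:
  s0 = a.d.b.a.b.0 ⊢ —a→ s1
  s1 = d.b.a.b.0 ⊢ —d→ s2
  s2 = b.a.b.0 ⊢ —b→ s3
  s3 = a.b.0 ⊢ —a→ s4
  s4 = b.0 ⊢ —b→ s5
  s5 = 0 ⊢ deadlocked
Q's transition system — 5 states:
  t0 = a.d.a.b.0 ⊢ —a→ t1
  t1 = d.a.b.0 ⊢ —d→ t2
  t2 = a.b.0 ⊢ —a→ t3
  t3 = b.0 ⊢ —b→ t4
  t4 = 0 ⊢ deadlocked
Trace ⟨adb⟩ through P, begin at {s0}:
  step 1 (a): {s1}
  step 2 (d): {s2}
  step 3 (b): {s3}
  P completes σ.
Trace ⟨adb⟩ through Q, begin at {t0}:
  step 1 (a): {t1}
  step 2 (d): {t2}
  step 3 (b): ∅  — Q cannot continue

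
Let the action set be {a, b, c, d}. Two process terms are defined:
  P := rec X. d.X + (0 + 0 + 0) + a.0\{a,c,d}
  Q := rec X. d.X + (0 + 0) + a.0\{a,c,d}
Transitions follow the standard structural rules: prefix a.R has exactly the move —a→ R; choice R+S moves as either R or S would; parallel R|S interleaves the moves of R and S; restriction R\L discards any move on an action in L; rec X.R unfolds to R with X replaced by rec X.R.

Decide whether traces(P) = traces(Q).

traces(P) = traces(Q)

LTS(P): 2 reachable states
  p0 = rec X. d.X + (0 + 0 + 0) + a.0\{a,c,d} has moves -a-> p1, -d-> p0
  p1 = 0\{a,c,d} has moves deadlocked
LTS(Q): 2 reachable states
  q0 = rec X. d.X + (0 + 0) + a.0\{a,c,d} has moves -a-> q1, -d-> q0
  q1 = 0\{a,c,d} has moves deadlocked
Coarsest stable partition (strong bisimilarity classes):
  B0 = {p0, q0}
  B1 = {p1, q1}
p0 ∈ B0, q0 ∈ B0 → same block
Bisimilar ⇒ trace-equivalent.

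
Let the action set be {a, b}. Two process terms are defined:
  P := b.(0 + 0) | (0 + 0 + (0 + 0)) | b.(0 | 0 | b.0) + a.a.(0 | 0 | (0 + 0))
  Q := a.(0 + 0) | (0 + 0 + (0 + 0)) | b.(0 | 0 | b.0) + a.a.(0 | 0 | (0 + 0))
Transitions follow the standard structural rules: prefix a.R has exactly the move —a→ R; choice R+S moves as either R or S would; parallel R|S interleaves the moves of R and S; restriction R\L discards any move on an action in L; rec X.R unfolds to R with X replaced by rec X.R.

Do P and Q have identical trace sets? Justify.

trace-distinct — witness ⟨bbb⟩

Reachable graph of P (8 states):
  s0 = b.(0 + 0) | (0 + 0 + (0 + 0)) | b.(0 | 0 | b.0) + a.a.(0 | 0 | (0 + 0)) → ··a··> s1, ··b··> s2, ··b··> s3
  s1 = a.(0 | 0 | (0 + 0)) → ··a··> s4
  s2 = (0 + 0) | (0 + 0 + (0 + 0)) | b.(0 | 0 | b.0) → ··b··> s5
  s3 = b.(0 + 0) | (0 + 0 + (0 + 0)) | (0 | 0 | b.0) → ··b··> s5, ··b··> s6
  s4 = 0 | 0 | (0 + 0) → ∅
  s5 = (0 + 0) | (0 + 0 + (0 + 0)) | (0 | 0 | b.0) → ··b··> s7
  s6 = b.(0 + 0) | (0 + 0 + (0 + 0)) | (0 | 0 | 0) → ··b··> s7
  s7 = (0 + 0) | (0 + 0 + (0 + 0)) | (0 | 0 | 0) → ∅
Reachable graph of Q (8 states):
  t0 = a.(0 + 0) | (0 + 0 + (0 + 0)) | b.(0 | 0 | b.0) + a.a.(0 | 0 | (0 + 0)) → ··a··> t1, ··a··> t2, ··b··> t3
  t1 = (0 + 0) | (0 + 0 + (0 + 0)) | b.(0 | 0 | b.0) → ··b··> t4
  t2 = a.(0 | 0 | (0 + 0)) → ··a··> t5
  t3 = a.(0 + 0) | (0 + 0 + (0 + 0)) | (0 | 0 | b.0) → ··a··> t4, ··b··> t6
  t4 = (0 + 0) | (0 + 0 + (0 + 0)) | (0 | 0 | b.0) → ··b··> t7
  t5 = 0 | 0 | (0 + 0) → ∅
  t6 = a.(0 + 0) | (0 + 0 + (0 + 0)) | (0 | 0 | 0) → ··a··> t7
  t7 = (0 + 0) | (0 + 0 + (0 + 0)) | (0 | 0 | 0) → ∅
Run σ = ⟨bbb⟩ on P: start {s0}
  after b @ step 1: {s2, s3}
  after b @ step 2: {s5, s6}
  after b @ step 3: {s7}
  P completes σ.
Run σ = ⟨bbb⟩ on Q: start {t0}
  after b @ step 1: {t3}
  after b @ step 2: {t6}
  after b @ step 3: no successor for Q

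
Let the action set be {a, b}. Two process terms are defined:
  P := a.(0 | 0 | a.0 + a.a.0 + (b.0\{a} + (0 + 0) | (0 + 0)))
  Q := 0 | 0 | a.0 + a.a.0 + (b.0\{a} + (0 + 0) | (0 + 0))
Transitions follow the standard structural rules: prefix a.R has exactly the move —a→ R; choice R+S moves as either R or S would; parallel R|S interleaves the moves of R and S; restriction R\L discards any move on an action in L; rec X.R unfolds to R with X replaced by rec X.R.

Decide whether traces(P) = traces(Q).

Reachable graph of P (6 states):
  p0 = a.(0 | 0 | a.0 + a.a.0 + (b.0\{a} + (0 + 0) | (0 + 0))) | —a→ p1
  p1 = 0 | 0 | a.0 + a.a.0 + (b.0\{a} + (0 + 0) | (0 + 0)) | —a→ p2, —a→ p3, —b→ p4
  p2 = 0 | 0 | 0 | deadlocked
  p3 = a.0 | —a→ p5
  p4 = 0\{a} | deadlocked
  p5 = 0 | deadlocked
Reachable graph of Q (5 states):
  q0 = 0 | 0 | a.0 + a.a.0 + (b.0\{a} + (0 + 0) | (0 + 0)) | —a→ q1, —a→ q2, —b→ q3
  q1 = 0 | 0 | 0 | deadlocked
  q2 = a.0 | —a→ q4
  q3 = 0\{a} | deadlocked
  q4 = 0 | deadlocked
Run σ = ⟨ab⟩ on P: start {p0}
  [1] a ⇒ {p1}
  [2] b ⇒ {p4}
  ✓ P
Run σ = ⟨ab⟩ on Q: start {q0}
  [1] a ⇒ {q1, q2}
  [2] b ⇒ ∅ (Q stuck)

traces(P) ≠ traces(Q) — witness ⟨ab⟩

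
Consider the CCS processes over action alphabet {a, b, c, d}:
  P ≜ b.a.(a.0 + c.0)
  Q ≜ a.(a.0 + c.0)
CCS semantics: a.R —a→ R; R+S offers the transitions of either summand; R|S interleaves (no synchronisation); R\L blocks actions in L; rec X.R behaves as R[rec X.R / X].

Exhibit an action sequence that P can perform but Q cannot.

Reachable graph of P (4 states):
  s0 = b.a.(a.0 + c.0) :: —b→ s1
  s1 = a.(a.0 + c.0) :: —a→ s2
  s2 = a.0 + c.0 :: —a→ s3, —c→ s3
  s3 = 0 :: stopped
Reachable graph of Q (3 states):
  t0 = a.(a.0 + c.0) :: —a→ t1
  t1 = a.0 + c.0 :: —a→ t2, —c→ t2
  t2 = 0 :: stopped
Executing b from P (initial set {s0}):
  [1] b ⇒ {s1}
  P completes σ.
Executing b from Q (initial set {t0}):
  [1] b ⇒ ∅  — Q cannot continue

b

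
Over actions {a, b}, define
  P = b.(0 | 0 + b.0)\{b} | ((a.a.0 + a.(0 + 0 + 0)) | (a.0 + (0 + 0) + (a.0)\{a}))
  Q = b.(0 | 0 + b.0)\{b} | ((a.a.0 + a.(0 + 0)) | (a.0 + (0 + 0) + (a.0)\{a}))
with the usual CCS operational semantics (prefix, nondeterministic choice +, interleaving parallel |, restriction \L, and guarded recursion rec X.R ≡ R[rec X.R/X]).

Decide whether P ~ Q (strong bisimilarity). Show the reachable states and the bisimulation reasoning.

YES

LTS(P): 16 reachable states
  u0 = b.(0 | 0 + b.0)\{b} | ((a.a.0 + a.(0 + 0 + 0)) | (a.0 + (0 + 0) + (a.0)\{a})) has moves =a=> u1, =a=> u2, =a=> u3, =b=> u4
  u1 = b.(0 | 0 + b.0)\{b} | ((0 + 0 + 0) | (a.0 + (0 + 0) + (a.0)\{a})) has moves =a=> u5, =b=> u6
  u2 = b.(0 | 0 + b.0)\{b} | ((a.a.0 + a.(0 + 0 + 0)) | 0) has moves =a=> u5, =a=> u7, =b=> u8
  u3 = b.(0 | 0 + b.0)\{b} | (a.0 | (a.0 + (0 + 0) + (a.0)\{a})) has moves =a=> u7, =a=> u9, =b=> u10
  u4 = (0 | 0 + b.0)\{b} | ((a.a.0 + a.(0 + 0 + 0)) | (a.0 + (0 + 0) + (a.0)\{a})) has moves =a=> u10, =a=> u6, =a=> u8
  u5 = b.(0 | 0 + b.0)\{b} | ((0 + 0 + 0) | 0) has moves =b=> u11
  u6 = (0 | 0 + b.0)\{b} | ((0 + 0 + 0) | (a.0 + (0 + 0) + (a.0)\{a})) has moves =a=> u11
  u7 = b.(0 | 0 + b.0)\{b} | (a.0 | 0) has moves =a=> u12, =b=> u13
  u8 = (0 | 0 + b.0)\{b} | ((a.a.0 + a.(0 + 0 + 0)) | 0) has moves =a=> u11, =a=> u13
  u9 = b.(0 | 0 + b.0)\{b} | (0 | (a.0 + (0 + 0) + (a.0)\{a})) has moves =a=> u12, =b=> u14
  u10 = (0 | 0 + b.0)\{b} | (a.0 | (a.0 + (0 + 0) + (a.0)\{a})) has moves =a=> u13, =a=> u14
  u11 = (0 | 0 + b.0)\{b} | ((0 + 0 + 0) | 0) has moves ∅
  u12 = b.(0 | 0 + b.0)\{b} | (0 | 0) has moves =b=> u15
  u13 = (0 | 0 + b.0)\{b} | (a.0 | 0) has moves =a=> u15
  u14 = (0 | 0 + b.0)\{b} | (0 | (a.0 + (0 + 0) + (a.0)\{a})) has moves =a=> u15
  u15 = (0 | 0 + b.0)\{b} | (0 | 0) has moves ∅
LTS(Q): 16 reachable states
  v0 = b.(0 | 0 + b.0)\{b} | ((a.a.0 + a.(0 + 0)) | (a.0 + (0 + 0) + (a.0)\{a})) has moves =a=> v1, =a=> v2, =a=> v3, =b=> v4
  v1 = b.(0 | 0 + b.0)\{b} | ((0 + 0) | (a.0 + (0 + 0) + (a.0)\{a})) has moves =a=> v5, =b=> v6
  v2 = b.(0 | 0 + b.0)\{b} | ((a.a.0 + a.(0 + 0)) | 0) has moves =a=> v5, =a=> v7, =b=> v8
  v3 = b.(0 | 0 + b.0)\{b} | (a.0 | (a.0 + (0 + 0) + (a.0)\{a})) has moves =a=> v7, =a=> v9, =b=> v10
  v4 = (0 | 0 + b.0)\{b} | ((a.a.0 + a.(0 + 0)) | (a.0 + (0 + 0) + (a.0)\{a})) has moves =a=> v10, =a=> v6, =a=> v8
  v5 = b.(0 | 0 + b.0)\{b} | ((0 + 0) | 0) has moves =b=> v11
  v6 = (0 | 0 + b.0)\{b} | ((0 + 0) | (a.0 + (0 + 0) + (a.0)\{a})) has moves =a=> v11
  v7 = b.(0 | 0 + b.0)\{b} | (a.0 | 0) has moves =a=> v12, =b=> v13
  v8 = (0 | 0 + b.0)\{b} | ((a.a.0 + a.(0 + 0)) | 0) has moves =a=> v11, =a=> v13
  v9 = b.(0 | 0 + b.0)\{b} | (0 | (a.0 + (0 + 0) + (a.0)\{a})) has moves =a=> v12, =b=> v14
  v10 = (0 | 0 + b.0)\{b} | (a.0 | (a.0 + (0 + 0) + (a.0)\{a})) has moves =a=> v13, =a=> v14
  v11 = (0 | 0 + b.0)\{b} | ((0 + 0) | 0) has moves ∅
  v12 = b.(0 | 0 + b.0)\{b} | (0 | 0) has moves =b=> v15
  v13 = (0 | 0 + b.0)\{b} | (a.0 | 0) has moves =a=> v15
  v14 = (0 | 0 + b.0)\{b} | (0 | (a.0 + (0 + 0) + (a.0)\{a})) has moves =a=> v15
  v15 = (0 | 0 + b.0)\{b} | (0 | 0) has moves ∅
Partition-refinement fixed point:
  B0 = {u0, v0}
  B1 = {u3, v3}
  B2 = {u1, u7, u9, v1, v7, v9}
  B3 = {u12, u5, v12, v5}
  B4 = {u11, u15, v11, v15}
  B5 = {u13, u14, u6, v13, v14, v6}
  B6 = {u10, v10}
  B7 = {u4, v4}
  B8 = {u8, v8}
  B9 = {u2, v2}
u0 ∈ B0, v0 ∈ B0 → same block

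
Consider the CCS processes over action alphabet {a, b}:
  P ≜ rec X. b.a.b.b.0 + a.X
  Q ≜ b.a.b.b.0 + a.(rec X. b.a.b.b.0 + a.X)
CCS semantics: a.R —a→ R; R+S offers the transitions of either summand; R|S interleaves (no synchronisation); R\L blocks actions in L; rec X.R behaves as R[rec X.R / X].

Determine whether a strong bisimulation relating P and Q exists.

Reachable graph of P (5 states):
  m0 = rec X. b.a.b.b.0 + a.X → -a-> m0, -b-> m1
  m1 = a.b.b.0 → -a-> m2
  m2 = b.b.0 → -b-> m3
  m3 = b.0 → -b-> m4
  m4 = 0 → ·
Reachable graph of Q (6 states):
  n0 = b.a.b.b.0 + a.(rec X. b.a.b.b.0 + a.X) → -a-> n1, -b-> n2
  n1 = rec X. b.a.b.b.0 + a.X → -a-> n1, -b-> n2
  n2 = a.b.b.0 → -a-> n3
  n3 = b.b.0 → -b-> n4
  n4 = b.0 → -b-> n5
  n5 = 0 → ·
Bisimilarity quotient blocks:
  B0 = {m0, n0, n1}
  B1 = {m1, n2}
  B2 = {m2, n3}
  B3 = {m3, n4}
  B4 = {m4, n5}
m0 ∈ B0, n0 ∈ B0 → same block

bisimilar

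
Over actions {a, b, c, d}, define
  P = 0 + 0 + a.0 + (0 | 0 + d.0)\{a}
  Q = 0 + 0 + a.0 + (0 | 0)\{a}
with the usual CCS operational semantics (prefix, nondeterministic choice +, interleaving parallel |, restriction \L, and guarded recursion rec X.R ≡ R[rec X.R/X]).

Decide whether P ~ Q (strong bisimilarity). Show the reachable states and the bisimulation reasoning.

P ≁ Q

LTS(P): 3 reachable states
  m0 = 0 + 0 + a.0 + (0 | 0 + d.0)\{a} :: —a→ m1, —d→ m2
  m1 = 0 :: deadlocked
  m2 = 0\{a} :: deadlocked
LTS(Q): 2 reachable states
  n0 = 0 + 0 + a.0 + (0 | 0)\{a} :: —a→ n1
  n1 = 0 :: deadlocked
Coarsest stable partition (strong bisimilarity classes):
  B0 = {m0}
  B1 = {m1, m2, n1}
  B2 = {n0}
m0 ∈ B0, n0 ∈ B2 → different blocks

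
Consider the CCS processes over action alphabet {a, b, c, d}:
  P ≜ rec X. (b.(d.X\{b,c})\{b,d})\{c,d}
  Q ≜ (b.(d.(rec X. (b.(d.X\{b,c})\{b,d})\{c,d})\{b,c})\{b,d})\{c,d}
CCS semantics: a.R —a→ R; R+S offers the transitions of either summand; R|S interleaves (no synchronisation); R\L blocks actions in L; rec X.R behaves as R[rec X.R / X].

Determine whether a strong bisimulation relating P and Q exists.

bisimilar

LTS(P): 2 reachable states
  u0 = rec X. (b.(d.X\{b,c})\{b,d})\{c,d} | ··b··> u1
  u1 = (d.(rec X. (b.(d.X\{b,c})\{b,d})\{c,d})\{b,c})\{b,d}\{c,d} | (no moves)
LTS(Q): 2 reachable states
  v0 = (b.(d.(rec X. (b.(d.X\{b,c})\{b,d})\{c,d})\{b,c})\{b,d})\{c,d} | ··b··> v1
  v1 = (d.(rec X. (b.(d.X\{b,c})\{b,d})\{c,d})\{b,c})\{b,d}\{c,d} | (no moves)
Coarsest stable partition (strong bisimilarity classes):
  B0 = {u0, v0}
  B1 = {u1, v1}
u0 ∈ B0, v0 ∈ B0 → same block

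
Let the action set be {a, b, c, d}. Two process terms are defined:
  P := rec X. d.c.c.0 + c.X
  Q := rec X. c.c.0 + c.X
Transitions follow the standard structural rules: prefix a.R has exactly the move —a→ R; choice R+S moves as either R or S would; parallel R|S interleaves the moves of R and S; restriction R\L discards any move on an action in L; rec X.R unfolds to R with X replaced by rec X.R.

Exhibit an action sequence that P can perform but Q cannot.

d

Reachable graph of P (4 states):
  p0 = rec X. d.c.c.0 + c.X :: —c→ p0, —d→ p1
  p1 = c.c.0 :: —c→ p2
  p2 = c.0 :: —c→ p3
  p3 = 0 :: (no moves)
Reachable graph of Q (3 states):
  q0 = rec X. c.c.0 + c.X :: —c→ q0, —c→ q1
  q1 = c.0 :: —c→ q2
  q2 = 0 :: (no moves)
Run σ = ⟨d⟩ on P: start {p0}
  step 1 (d): {p1}
  — P admits the full trace.
Run σ = ⟨d⟩ on Q: start {q0}
  step 1 (d): ∅ (Q stuck)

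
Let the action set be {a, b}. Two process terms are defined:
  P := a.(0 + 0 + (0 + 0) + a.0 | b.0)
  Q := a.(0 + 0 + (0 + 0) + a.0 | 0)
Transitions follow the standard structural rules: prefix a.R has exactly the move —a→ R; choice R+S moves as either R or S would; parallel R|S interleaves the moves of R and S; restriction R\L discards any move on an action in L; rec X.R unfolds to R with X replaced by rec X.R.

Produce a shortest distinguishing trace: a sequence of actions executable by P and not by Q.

ab

LTS(P): 5 reachable states
  m0 = a.(0 + 0 + (0 + 0) + a.0 | b.0) :: --a--▸ m1
  m1 = 0 + 0 + (0 + 0) + a.0 | b.0 :: --a--▸ m2, --b--▸ m3
  m2 = 0 | b.0 :: --b--▸ m4
  m3 = a.0 | 0 :: --a--▸ m4
  m4 = 0 | 0 :: stopped
LTS(Q): 3 reachable states
  n0 = a.(0 + 0 + (0 + 0) + a.0 | 0) :: --a--▸ n1
  n1 = 0 + 0 + (0 + 0) + a.0 | 0 :: --a--▸ n2
  n2 = 0 | 0 :: stopped
Run σ = ⟨ab⟩ on P: start {m0}
  step 1 (a): {m1}
  step 2 (b): {m3}
  P completes σ.
Run σ = ⟨ab⟩ on Q: start {n0}
  step 1 (a): {n1}
  step 2 (b): ∅ (Q stuck)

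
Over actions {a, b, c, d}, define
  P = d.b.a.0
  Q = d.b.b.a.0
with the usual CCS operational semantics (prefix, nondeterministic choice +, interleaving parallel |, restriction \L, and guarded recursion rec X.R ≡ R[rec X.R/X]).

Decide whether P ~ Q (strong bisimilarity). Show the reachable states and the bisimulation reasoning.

P ≁ Q

LTS(P): 4 reachable states
  m0 = d.b.a.0 has moves ··d··> m1
  m1 = b.a.0 has moves ··b··> m2
  m2 = a.0 has moves ··a··> m3
  m3 = 0 has moves stopped
LTS(Q): 5 reachable states
  n0 = d.b.b.a.0 has moves ··d··> n1
  n1 = b.b.a.0 has moves ··b··> n2
  n2 = b.a.0 has moves ··b··> n3
  n3 = a.0 has moves ··a··> n4
  n4 = 0 has moves stopped
Coarsest stable partition (strong bisimilarity classes):
  B0 = {m0}
  B1 = {m1, n2}
  B2 = {m2, n3}
  B3 = {m3, n4}
  B4 = {n0}
  B5 = {n1}
m0 ∈ B0, n0 ∈ B4 → different blocks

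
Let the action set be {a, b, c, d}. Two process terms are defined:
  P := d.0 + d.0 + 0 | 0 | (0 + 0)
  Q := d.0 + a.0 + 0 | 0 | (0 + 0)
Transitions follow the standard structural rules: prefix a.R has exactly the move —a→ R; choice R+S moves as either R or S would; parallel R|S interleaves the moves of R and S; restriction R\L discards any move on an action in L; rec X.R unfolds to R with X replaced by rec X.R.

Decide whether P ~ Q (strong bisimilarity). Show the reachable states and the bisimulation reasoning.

P ≁ Q

Reachable graph of P (2 states):
  p0 = d.0 + d.0 + 0 | 0 | (0 + 0) has moves --d--▸ p1
  p1 = 0 has moves stopped
Reachable graph of Q (2 states):
  q0 = d.0 + a.0 + 0 | 0 | (0 + 0) has moves --a--▸ q1, --d--▸ q1
  q1 = 0 has moves stopped
Bisimilarity quotient blocks:
  B0 = {p0}
  B1 = {p1, q1}
  B2 = {q0}
p0 ∈ B0, q0 ∈ B2 → different blocks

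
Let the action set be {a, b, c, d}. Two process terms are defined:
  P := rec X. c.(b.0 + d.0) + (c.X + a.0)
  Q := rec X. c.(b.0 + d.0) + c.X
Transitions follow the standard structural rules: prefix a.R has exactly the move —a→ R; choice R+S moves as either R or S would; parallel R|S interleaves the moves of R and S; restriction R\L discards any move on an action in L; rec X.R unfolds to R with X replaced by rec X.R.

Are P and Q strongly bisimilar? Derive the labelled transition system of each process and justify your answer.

NO

P's transition system — 3 states:
  s0 = rec X. c.(b.0 + d.0) + (c.X + a.0) | ··a··> s1, ··c··> s0, ··c··> s2
  s1 = 0 | deadlocked
  s2 = b.0 + d.0 | ··b··> s1, ··d··> s1
Q's transition system — 3 states:
  t0 = rec X. c.(b.0 + d.0) + c.X | ··c··> t0, ··c··> t1
  t1 = b.0 + d.0 | ··b··> t2, ··d··> t2
  t2 = 0 | deadlocked
Partition-refinement fixed point:
  B0 = {s0}
  B1 = {s1, t2}
  B2 = {s2, t1}
  B3 = {t0}
s0 ∈ B0, t0 ∈ B3 → different blocks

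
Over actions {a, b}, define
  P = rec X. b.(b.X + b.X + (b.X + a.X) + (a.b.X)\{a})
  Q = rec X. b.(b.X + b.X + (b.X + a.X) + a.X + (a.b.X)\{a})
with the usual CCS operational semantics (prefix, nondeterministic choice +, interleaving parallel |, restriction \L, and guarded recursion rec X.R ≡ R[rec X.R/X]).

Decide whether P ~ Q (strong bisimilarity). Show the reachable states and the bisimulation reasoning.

YES

LTS(P): 2 reachable states
  u0 = rec X. b.(b.X + b.X + (b.X + a.X) + (a.b.X)\{a}) has moves —b→ u1
  u1 = b.(rec X. b.(b.X + b.X + (b.X + a.X) + (a.b.X)\{a})) + b.(rec X. b.(b.X + b.X + (b.X + a.X) + (a.b.X)\{a})) + (b.(rec X. b.(b.X + b.X + (b.X + a.X) + (a.b.X)\{a})) + a.(rec X. b.(b.X + b.X + (b.X + a.X) + (a.b.X)\{a}))) + (a.b.(rec X. b.(b.X + b.X + (b.X + a.X) + (a.b.X)\{a})))\{a} has moves —a→ u0, —b→ u0
LTS(Q): 2 reachable states
  v0 = rec X. b.(b.X + b.X + (b.X + a.X) + a.X + (a.b.X)\{a}) has moves —b→ v1
  v1 = b.(rec X. b.(b.X + b.X + (b.X + a.X) + a.X + (a.b.X)\{a})) + b.(rec X. b.(b.X + b.X + (b.X + a.X) + a.X + (a.b.X)\{a})) + (b.(rec X. b.(b.X + b.X + (b.X + a.X) + a.X + (a.b.X)\{a})) + a.(rec X. b.(b.X + b.X + (b.X + a.X) + a.X + (a.b.X)\{a}))) + a.(rec X. b.(b.X + b.X + (b.X + a.X) + a.X + (a.b.X)\{a})) + (a.b.(rec X. b.(b.X + b.X + (b.X + a.X) + a.X + (a.b.X)\{a})))\{a} has moves —a→ v0, —b→ v0
Coarsest stable partition (strong bisimilarity classes):
  B0 = {u0, v0}
  B1 = {u1, v1}
u0 ∈ B0, v0 ∈ B0 → same block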